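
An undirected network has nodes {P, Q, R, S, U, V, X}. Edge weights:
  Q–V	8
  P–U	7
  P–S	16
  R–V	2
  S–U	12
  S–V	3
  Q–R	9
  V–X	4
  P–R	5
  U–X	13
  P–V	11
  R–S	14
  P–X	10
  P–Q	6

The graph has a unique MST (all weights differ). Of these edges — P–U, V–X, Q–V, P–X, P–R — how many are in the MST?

3

Kruskal: consider edges lightest-first.
R–V (2): add. Components now {P} {X} {R,V} {S} {Q} {U}
S–V (3): add. Components now {P} {X} {R,S,V} {Q} {U}
V–X (4): add. Components now {P} {R,S,V,X} {Q} {U}
P–R (5): add. Components now {P,R,S,V,X} {Q} {U}
P–Q (6): add. Components now {P,Q,R,S,V,X} {U}
P–U (7): add. Components now {P,Q,R,S,U,V,X}
MST edge set: {R–V, S–V, V–X, P–R, P–Q, P–U}.
Of the listed edges, {P–U, V–X, P–R} are in the MST → 3.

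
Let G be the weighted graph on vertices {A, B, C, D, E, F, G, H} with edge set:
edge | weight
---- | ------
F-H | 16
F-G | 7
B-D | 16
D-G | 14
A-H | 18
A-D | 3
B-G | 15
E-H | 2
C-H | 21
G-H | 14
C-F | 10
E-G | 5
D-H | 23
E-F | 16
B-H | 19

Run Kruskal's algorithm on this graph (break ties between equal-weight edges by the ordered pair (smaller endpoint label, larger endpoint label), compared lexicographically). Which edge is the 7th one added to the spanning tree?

B-G

Kruskal: consider edges lightest-first.
E-H (2): add — endpoints in different components.
A-D (3): add — endpoints in different components.
E-G (5): add — endpoints in different components.
F-G (7): add — endpoints in different components.
C-F (10): add — endpoints in different components.
D-G (14): add — endpoints in different components.
G-H (14): skip — G and H already connected.
B-G (15): add — endpoints in different components.
The 7th edge added is B-G.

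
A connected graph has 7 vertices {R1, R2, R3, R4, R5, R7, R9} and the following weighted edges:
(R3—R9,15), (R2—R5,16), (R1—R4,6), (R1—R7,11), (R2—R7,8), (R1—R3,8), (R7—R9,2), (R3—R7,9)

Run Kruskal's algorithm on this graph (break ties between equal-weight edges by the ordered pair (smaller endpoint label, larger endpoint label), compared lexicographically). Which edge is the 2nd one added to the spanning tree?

Kruskal's algorithm — process edges by increasing weight (ties by edge label):
R7—R9 (2): add — endpoints in different components.
R1—R4 (6): add — endpoints in different components.
R1—R3 (8): add — endpoints in different components.
R2—R7 (8): add — endpoints in different components.
R3—R7 (9): add — endpoints in different components.
R1—R7 (11): skip — R1 and R7 already connected.
R3—R9 (15): skip — R9 and R3 already connected.
R2—R5 (16): add — endpoints in different components.
The 2nd edge added is R1—R4.

R1-R4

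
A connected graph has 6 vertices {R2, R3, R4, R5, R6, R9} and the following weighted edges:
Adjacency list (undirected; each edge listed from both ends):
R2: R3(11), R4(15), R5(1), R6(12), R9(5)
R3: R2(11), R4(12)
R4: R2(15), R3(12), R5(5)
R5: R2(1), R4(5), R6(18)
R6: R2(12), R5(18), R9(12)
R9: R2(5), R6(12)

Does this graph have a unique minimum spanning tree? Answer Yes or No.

Kruskal's algorithm — process edges by increasing weight (ties by edge label):
R2 R5 (1): add — endpoints in different components.
R2 R9 (5): add — endpoints in different components.
R4 R5 (5): add — endpoints in different components.
R2 R3 (11): add — endpoints in different components.
R2 R6 (12): add — endpoints in different components.
Non-tree edge R6 R9 has weight 12, equal to the heaviest edge on its tree cycle — swapping gives another MST of the same weight. Not unique.

No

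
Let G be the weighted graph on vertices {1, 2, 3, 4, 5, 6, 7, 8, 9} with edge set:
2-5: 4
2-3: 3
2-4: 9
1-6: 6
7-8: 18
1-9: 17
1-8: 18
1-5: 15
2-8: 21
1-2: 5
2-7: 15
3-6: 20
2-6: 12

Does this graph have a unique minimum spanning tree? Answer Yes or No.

Kruskal's algorithm — process edges by increasing weight (ties by edge label):
2-3 (3): add — endpoints in different components.
2-5 (4): add — endpoints in different components.
1-2 (5): add — endpoints in different components.
1-6 (6): add — endpoints in different components.
2-4 (9): add — endpoints in different components.
2-6 (12): skip — 2 and 6 already connected.
1-5 (15): skip — 1 and 5 already connected.
2-7 (15): add — endpoints in different components.
1-9 (17): add — endpoints in different components.
1-8 (18): add — endpoints in different components.
Non-tree edge 7-8 has weight 18, equal to the heaviest edge on its tree cycle — swapping gives another MST of the same weight. Not unique.

No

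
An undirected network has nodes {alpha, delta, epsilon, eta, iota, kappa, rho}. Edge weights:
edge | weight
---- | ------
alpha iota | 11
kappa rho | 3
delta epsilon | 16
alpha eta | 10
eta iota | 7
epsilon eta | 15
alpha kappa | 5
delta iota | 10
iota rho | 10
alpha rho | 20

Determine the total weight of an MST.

Sort edges by weight, then run Kruskal:
kappa rho (3): add — endpoints in different components.
alpha kappa (5): add — endpoints in different components.
eta iota (7): add — endpoints in different components.
alpha eta (10): add — endpoints in different components.
delta iota (10): add — endpoints in different components.
iota rho (10): skip — iota and rho already connected.
alpha iota (11): skip — iota and alpha already connected.
epsilon eta (15): add — endpoints in different components.
MST edges: kappa rho, alpha kappa, eta iota, alpha eta, delta iota, epsilon eta; total weight 3+5+7+10+10+15 = 50.

50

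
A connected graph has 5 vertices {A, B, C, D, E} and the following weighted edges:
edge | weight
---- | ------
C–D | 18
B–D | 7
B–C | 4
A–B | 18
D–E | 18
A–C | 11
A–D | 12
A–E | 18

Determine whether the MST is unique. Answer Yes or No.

No

Sort edges by weight, then run Kruskal:
B–C (4): add. Components now {A} {B,C} {D} {E}
B–D (7): add. Components now {A} {B,C,D} {E}
A–C (11): add. Components now {A,B,C,D} {E}
A–D (12): skip — A and D already connected.
A–B (18): skip — A and B already connected.
A–E (18): add. Components now {A,B,C,D,E}
Non-tree edge D–E has weight 18, equal to the heaviest edge on its tree cycle — swapping gives another MST of the same weight. Not unique.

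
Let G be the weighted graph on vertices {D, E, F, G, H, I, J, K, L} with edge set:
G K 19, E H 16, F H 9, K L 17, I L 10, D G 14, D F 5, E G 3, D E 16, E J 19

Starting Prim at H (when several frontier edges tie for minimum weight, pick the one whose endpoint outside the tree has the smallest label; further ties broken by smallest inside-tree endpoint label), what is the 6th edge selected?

Grow the tree from H using Prim:
Step 1: cheapest edge leaving the tree is F H (9); add F.
Step 2: cheapest edge leaving the tree is D F (5); add D.
Step 3: cheapest edge leaving the tree is D G (14); add G.
Step 4: cheapest edge leaving the tree is E G (3); add E.
Step 5: cheapest edge leaving the tree is E J (19); add J.
Step 6: cheapest edge leaving the tree is G K (19); add K.
Step 7: cheapest edge leaving the tree is K L (17); add L.
Step 8: cheapest edge leaving the tree is I L (10); add I.
The 6th edge added is G K.

G-K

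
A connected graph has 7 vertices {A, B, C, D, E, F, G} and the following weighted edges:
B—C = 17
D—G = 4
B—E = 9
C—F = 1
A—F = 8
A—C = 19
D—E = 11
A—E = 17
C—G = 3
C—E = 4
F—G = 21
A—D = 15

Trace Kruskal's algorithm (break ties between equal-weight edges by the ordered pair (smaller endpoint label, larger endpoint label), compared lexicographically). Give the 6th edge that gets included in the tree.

B-E

Kruskal's algorithm — process edges by increasing weight (ties by edge label):
C—F (1): add — endpoints in different components.
C—G (3): add — endpoints in different components.
C—E (4): add — endpoints in different components.
D—G (4): add — endpoints in different components.
A—F (8): add — endpoints in different components.
B—E (9): add — endpoints in different components.
The 6th edge added is B—E.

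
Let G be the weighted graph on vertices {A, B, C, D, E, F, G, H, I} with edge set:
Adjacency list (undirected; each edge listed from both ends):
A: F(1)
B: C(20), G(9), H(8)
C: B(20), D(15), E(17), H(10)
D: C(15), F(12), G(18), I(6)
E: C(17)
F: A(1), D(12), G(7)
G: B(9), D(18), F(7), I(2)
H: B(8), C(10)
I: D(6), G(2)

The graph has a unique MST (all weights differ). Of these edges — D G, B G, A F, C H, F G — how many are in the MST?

Kruskal's algorithm — process edges by increasing weight (ties by edge label):
A F (1): add — endpoints in different components.
G I (2): add — endpoints in different components.
D I (6): add — endpoints in different components.
F G (7): add — endpoints in different components.
B H (8): add — endpoints in different components.
B G (9): add — endpoints in different components.
C H (10): add — endpoints in different components.
D F (12): skip — D and F already connected.
C D (15): skip — C and D already connected.
C E (17): add — endpoints in different components.
MST edge set: {A F, G I, D I, F G, B H, B G, C H, C E}.
Of the listed edges, {B G, A F, C H, F G} are in the MST → 4.

4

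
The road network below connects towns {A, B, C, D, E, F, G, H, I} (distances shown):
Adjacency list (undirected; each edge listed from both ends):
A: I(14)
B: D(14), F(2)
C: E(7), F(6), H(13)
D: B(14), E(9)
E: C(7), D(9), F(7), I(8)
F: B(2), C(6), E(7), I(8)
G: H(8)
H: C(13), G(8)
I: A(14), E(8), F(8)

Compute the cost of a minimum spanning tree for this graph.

67

Kruskal: consider edges lightest-first.
B F (2): add — endpoints in different components.
C F (6): add — endpoints in different components.
C E (7): add — endpoints in different components.
E F (7): skip — E and F already connected.
E I (8): add — endpoints in different components.
F I (8): skip — F and I already connected.
G H (8): add — endpoints in different components.
D E (9): add — endpoints in different components.
C H (13): add — endpoints in different components.
A I (14): add — endpoints in different components.
MST edges: B F, C F, C E, E I, G H, D E, C H, A I; total weight 2+6+7+8+8+9+13+14 = 67.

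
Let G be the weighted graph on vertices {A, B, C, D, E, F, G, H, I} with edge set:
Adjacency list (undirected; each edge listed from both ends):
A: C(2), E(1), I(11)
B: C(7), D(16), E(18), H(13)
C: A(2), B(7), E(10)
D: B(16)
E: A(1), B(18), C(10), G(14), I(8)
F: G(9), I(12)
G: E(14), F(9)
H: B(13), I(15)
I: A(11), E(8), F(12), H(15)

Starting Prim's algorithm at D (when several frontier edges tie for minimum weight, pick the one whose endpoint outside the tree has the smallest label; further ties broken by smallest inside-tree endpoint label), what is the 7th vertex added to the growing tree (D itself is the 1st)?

F

Prim, starting at D.
Step 1: cheapest edge leaving the tree is B–D (16); add B.
Step 2: cheapest edge leaving the tree is B–C (7); add C.
Step 3: cheapest edge leaving the tree is A–C (2); add A.
Step 4: cheapest edge leaving the tree is A–E (1); add E.
Step 5: cheapest edge leaving the tree is E–I (8); add I.
Step 6: cheapest edge leaving the tree is F–I (12); add F.
Step 7: cheapest edge leaving the tree is F–G (9); add G.
Step 8: cheapest edge leaving the tree is B–H (13); add H.
Vertex order: D, B, C, A, E, I, F, G, H. The 7th vertex is F.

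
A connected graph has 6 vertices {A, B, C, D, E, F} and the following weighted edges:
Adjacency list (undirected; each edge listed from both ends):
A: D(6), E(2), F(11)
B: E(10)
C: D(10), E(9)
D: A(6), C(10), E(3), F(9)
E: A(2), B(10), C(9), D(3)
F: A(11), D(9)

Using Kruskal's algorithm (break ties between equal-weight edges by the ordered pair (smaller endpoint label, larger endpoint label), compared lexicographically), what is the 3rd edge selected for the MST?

C-E

Kruskal's algorithm — process edges by increasing weight (ties by edge label):
A—E (2): add. Components now {A,E} {B} {C} {D} {F}
D—E (3): add. Components now {A,D,E} {B} {C} {F}
A—D (6): skip — A and D already connected.
C—E (9): add. Components now {A,C,D,E} {B} {F}
D—F (9): add. Components now {A,C,D,E,F} {B}
B—E (10): add. Components now {A,B,C,D,E,F}
The 3rd edge added is C—E.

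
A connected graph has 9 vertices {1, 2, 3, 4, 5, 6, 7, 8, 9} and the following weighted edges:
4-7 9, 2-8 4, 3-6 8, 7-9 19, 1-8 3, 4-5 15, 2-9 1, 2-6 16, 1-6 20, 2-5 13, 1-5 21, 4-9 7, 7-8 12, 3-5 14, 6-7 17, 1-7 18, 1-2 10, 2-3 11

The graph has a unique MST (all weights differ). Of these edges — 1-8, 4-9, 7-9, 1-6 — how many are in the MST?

Kruskal's algorithm — process edges by increasing weight (ties by edge label):
2-9 (1): add — endpoints in different components.
1-8 (3): add — endpoints in different components.
2-8 (4): add — endpoints in different components.
4-9 (7): add — endpoints in different components.
3-6 (8): add — endpoints in different components.
4-7 (9): add — endpoints in different components.
1-2 (10): skip — 1 and 2 already connected.
2-3 (11): add — endpoints in different components.
7-8 (12): skip — 7 and 8 already connected.
2-5 (13): add — endpoints in different components.
MST edge set: {2-9, 1-8, 2-8, 4-9, 3-6, 4-7, 2-3, 2-5}.
Of the listed edges, {1-8, 4-9} are in the MST → 2.

2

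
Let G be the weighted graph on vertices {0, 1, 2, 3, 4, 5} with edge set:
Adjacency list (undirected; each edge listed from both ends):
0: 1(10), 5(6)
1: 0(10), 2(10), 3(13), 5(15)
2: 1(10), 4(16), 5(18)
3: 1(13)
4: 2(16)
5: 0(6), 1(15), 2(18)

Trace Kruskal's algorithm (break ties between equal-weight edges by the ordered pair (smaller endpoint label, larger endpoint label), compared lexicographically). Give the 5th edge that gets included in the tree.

Sort edges by weight, then run Kruskal:
0-5 (6): add. Components now {0,5} {1} {2} {3} {4}
0-1 (10): add. Components now {0,1,5} {2} {3} {4}
1-2 (10): add. Components now {0,1,2,5} {3} {4}
1-3 (13): add. Components now {0,1,2,3,5} {4}
1-5 (15): skip — 1 and 5 already connected.
2-4 (16): add. Components now {0,1,2,3,4,5}
The 5th edge added is 2-4.

2-4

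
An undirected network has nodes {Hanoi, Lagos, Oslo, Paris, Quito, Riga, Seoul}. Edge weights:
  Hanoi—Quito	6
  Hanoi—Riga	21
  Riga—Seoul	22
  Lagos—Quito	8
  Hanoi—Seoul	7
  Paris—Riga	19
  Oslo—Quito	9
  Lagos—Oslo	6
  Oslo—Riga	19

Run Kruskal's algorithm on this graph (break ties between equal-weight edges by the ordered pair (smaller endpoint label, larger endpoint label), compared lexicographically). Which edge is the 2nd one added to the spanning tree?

Sort edges by weight, then run Kruskal:
Hanoi—Quito (6): add. Components now {Hanoi,Quito} {Oslo} {Riga} {Seoul} {Lagos} {Paris}
Lagos—Oslo (6): add. Components now {Hanoi,Quito} {Lagos,Oslo} {Riga} {Seoul} {Paris}
Hanoi—Seoul (7): add. Components now {Hanoi,Quito,Seoul} {Lagos,Oslo} {Riga} {Paris}
Lagos—Quito (8): add. Components now {Hanoi,Lagos,Oslo,Quito,Seoul} {Riga} {Paris}
Oslo—Quito (9): skip — Quito and Oslo already connected.
Oslo—Riga (19): add. Components now {Hanoi,Lagos,Oslo,Quito,Riga,Seoul} {Paris}
Paris—Riga (19): add. Components now {Hanoi,Lagos,Oslo,Paris,Quito,Riga,Seoul}
The 2nd edge added is Lagos—Oslo.

Lagos-Oslo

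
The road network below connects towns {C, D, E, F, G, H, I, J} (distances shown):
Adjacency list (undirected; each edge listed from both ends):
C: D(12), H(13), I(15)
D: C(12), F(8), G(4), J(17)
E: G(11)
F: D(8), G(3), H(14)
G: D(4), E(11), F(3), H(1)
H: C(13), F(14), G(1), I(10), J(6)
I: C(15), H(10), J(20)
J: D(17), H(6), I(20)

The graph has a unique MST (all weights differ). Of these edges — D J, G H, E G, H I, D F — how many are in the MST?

Kruskal's algorithm — process edges by increasing weight (ties by edge label):
G H (1): add — endpoints in different components.
F G (3): add — endpoints in different components.
D G (4): add — endpoints in different components.
H J (6): add — endpoints in different components.
D F (8): skip — D and F already connected.
H I (10): add — endpoints in different components.
E G (11): add — endpoints in different components.
C D (12): add — endpoints in different components.
MST edge set: {G H, F G, D G, H J, H I, E G, C D}.
Of the listed edges, {G H, E G, H I} are in the MST → 3.

3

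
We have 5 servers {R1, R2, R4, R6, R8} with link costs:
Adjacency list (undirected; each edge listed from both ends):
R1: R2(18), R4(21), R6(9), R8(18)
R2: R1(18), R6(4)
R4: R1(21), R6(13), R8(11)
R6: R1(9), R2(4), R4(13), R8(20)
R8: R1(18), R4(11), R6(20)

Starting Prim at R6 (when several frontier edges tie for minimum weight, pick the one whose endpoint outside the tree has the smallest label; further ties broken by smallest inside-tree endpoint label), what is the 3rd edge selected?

Prim, starting at R6.
Step 1: frontier [R2 R6 4, R1 R6 9, R4 R6 13, R6 R8 20] → take R2 R6 (4); add R2.
Step 2: frontier [R1 R2 18, R1 R6 9, R4 R6 13, R6 R8 20] → take R1 R6 (9); add R1.
Step 3: frontier [R1 R8 18, R1 R4 21, R4 R6 13, R6 R8 20] → take R4 R6 (13); add R4.
Step 4: frontier [R1 R8 18, R4 R8 11, R6 R8 20] → take R4 R8 (11); add R8.
The 3rd edge added is R4 R6.

R4-R6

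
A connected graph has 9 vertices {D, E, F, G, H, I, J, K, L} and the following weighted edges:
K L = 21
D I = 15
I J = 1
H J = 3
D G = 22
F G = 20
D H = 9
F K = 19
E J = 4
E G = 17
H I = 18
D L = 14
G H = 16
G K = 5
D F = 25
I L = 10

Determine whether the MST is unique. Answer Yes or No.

Kruskal: consider edges lightest-first.
I J (1): add — endpoints in different components.
H J (3): add — endpoints in different components.
E J (4): add — endpoints in different components.
G K (5): add — endpoints in different components.
D H (9): add — endpoints in different components.
I L (10): add — endpoints in different components.
D L (14): skip — D and L already connected.
D I (15): skip — D and I already connected.
G H (16): add — endpoints in different components.
E G (17): skip — E and G already connected.
H I (18): skip — H and I already connected.
F K (19): add — endpoints in different components.
Every non-tree edge has weight strictly greater than the heaviest edge on the tree path between its endpoints, so the MST is unique.

Yes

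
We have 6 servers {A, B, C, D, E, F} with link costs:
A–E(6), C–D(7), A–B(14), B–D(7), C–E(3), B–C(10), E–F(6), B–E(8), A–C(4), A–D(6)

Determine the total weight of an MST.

26

Grow the tree from B using Prim:
Step 1: frontier [B–D 7, B–E 8, B–C 10, A–B 14] → take B–D (7); add D.
Step 2: frontier [B–E 8, B–C 10, A–B 14, A–D 6, C–D 7] → take A–D (6); add A.
Step 3: frontier [A–C 4, A–E 6, B–E 8, B–C 10, C–D 7] → take A–C (4); add C.
Step 4: frontier [A–E 6, B–E 8, C–E 3] → take C–E (3); add E.
Step 5: frontier [E–F 6] → take E–F (6); add F.
MST edges: B–D, A–D, A–C, C–E, E–F; total weight 7+6+4+3+6 = 26.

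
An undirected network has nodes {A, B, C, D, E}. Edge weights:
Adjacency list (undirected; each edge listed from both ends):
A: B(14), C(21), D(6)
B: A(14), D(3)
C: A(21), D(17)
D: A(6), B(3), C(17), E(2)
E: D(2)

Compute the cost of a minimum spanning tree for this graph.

Prim, starting at A.
Step 1: frontier [A-D 6, A-B 14, A-C 21] → take A-D (6); add D.
Step 2: frontier [A-B 14, A-C 21, D-E 2, B-D 3, C-D 17] → take D-E (2); add E.
Step 3: frontier [A-B 14, A-C 21, B-D 3, C-D 17] → take B-D (3); add B.
Step 4: frontier [A-C 21, C-D 17] → take C-D (17); add C.
MST edges: A-D, D-E, B-D, C-D; total weight 6+2+3+17 = 28.

28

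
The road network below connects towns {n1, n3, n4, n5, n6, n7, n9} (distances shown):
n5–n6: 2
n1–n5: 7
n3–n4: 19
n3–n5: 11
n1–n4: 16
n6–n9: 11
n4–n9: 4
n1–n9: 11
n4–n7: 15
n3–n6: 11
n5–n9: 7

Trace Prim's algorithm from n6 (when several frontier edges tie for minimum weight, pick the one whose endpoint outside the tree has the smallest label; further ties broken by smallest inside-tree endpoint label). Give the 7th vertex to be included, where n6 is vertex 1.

n7

Prim, starting at n6.
Step 1: cheapest edge leaving the tree is n5–n6 (2); add n5.
Step 2: cheapest edge leaving the tree is n1–n5 (7); add n1.
Step 3: cheapest edge leaving the tree is n5–n9 (7); add n9.
Step 4: cheapest edge leaving the tree is n4–n9 (4); add n4.
Step 5: cheapest edge leaving the tree is n3–n5 (11); add n3.
Step 6: cheapest edge leaving the tree is n4–n7 (15); add n7.
Vertex order: n6, n5, n1, n9, n4, n3, n7. The 7th vertex is n7.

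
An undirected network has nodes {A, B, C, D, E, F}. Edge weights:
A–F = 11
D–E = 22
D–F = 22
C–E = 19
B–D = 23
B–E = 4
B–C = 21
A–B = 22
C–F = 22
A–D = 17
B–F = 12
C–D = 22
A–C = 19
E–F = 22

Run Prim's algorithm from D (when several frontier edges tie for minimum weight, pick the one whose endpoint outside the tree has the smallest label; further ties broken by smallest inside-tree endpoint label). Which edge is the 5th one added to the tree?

Prim's algorithm from D:
Step 1: cheapest edge leaving the tree is A–D (17); add A.
Step 2: cheapest edge leaving the tree is A–F (11); add F.
Step 3: cheapest edge leaving the tree is B–F (12); add B.
Step 4: cheapest edge leaving the tree is B–E (4); add E.
Step 5: cheapest edge leaving the tree is A–C (19); add C.
The 5th edge added is A–C.

A-C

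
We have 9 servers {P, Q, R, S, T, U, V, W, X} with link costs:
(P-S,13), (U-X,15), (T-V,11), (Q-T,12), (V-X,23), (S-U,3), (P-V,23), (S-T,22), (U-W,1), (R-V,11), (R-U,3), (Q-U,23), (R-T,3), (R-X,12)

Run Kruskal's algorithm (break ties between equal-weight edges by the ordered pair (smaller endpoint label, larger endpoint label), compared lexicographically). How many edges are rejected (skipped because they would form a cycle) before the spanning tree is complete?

1

Sort edges by weight, then run Kruskal:
U-W (1): add — endpoints in different components.
R-T (3): add — endpoints in different components.
R-U (3): add — endpoints in different components.
S-U (3): add — endpoints in different components.
R-V (11): add — endpoints in different components.
T-V (11): skip — V and T already connected.
Q-T (12): add — endpoints in different components.
R-X (12): add — endpoints in different components.
P-S (13): add — endpoints in different components.
Edges rejected before the tree was complete: 1.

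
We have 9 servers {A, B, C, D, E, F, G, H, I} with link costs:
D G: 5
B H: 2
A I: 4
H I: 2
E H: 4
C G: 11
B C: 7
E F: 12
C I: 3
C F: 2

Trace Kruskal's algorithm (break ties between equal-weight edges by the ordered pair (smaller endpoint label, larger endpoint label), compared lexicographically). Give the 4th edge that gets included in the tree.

Sort edges by weight, then run Kruskal:
B H (2): add — endpoints in different components.
C F (2): add — endpoints in different components.
H I (2): add — endpoints in different components.
C I (3): add — endpoints in different components.
A I (4): add — endpoints in different components.
E H (4): add — endpoints in different components.
D G (5): add — endpoints in different components.
B C (7): skip — B and C already connected.
C G (11): add — endpoints in different components.
The 4th edge added is C I.

C-I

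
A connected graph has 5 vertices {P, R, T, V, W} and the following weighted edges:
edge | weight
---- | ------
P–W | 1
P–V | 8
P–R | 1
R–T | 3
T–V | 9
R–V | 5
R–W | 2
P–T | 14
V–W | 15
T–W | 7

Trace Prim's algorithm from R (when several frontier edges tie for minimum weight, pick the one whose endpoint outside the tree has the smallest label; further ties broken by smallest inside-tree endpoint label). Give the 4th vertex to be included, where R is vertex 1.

Prim, starting at R.
Step 1: frontier [P–R 1, R–W 2, R–T 3, R–V 5] → take P–R (1); add P.
Step 2: frontier [P–W 1, P–V 8, P–T 14, R–W 2, R–T 3, R–V 5] → take P–W (1); add W.
Step 3: frontier [P–V 8, P–T 14, R–T 3, R–V 5, T–W 7, V–W 15] → take R–T (3); add T.
Step 4: frontier [P–V 8, R–V 5, T–V 9, V–W 15] → take R–V (5); add V.
Vertex order: R, P, W, T, V. The 4th vertex is T.

T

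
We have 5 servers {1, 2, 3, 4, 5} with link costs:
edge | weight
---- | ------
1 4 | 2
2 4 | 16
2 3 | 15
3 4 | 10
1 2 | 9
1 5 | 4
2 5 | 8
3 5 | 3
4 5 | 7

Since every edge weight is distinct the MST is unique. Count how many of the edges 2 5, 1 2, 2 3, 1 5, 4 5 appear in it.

Sort edges by weight, then run Kruskal:
1 4 (2): add. Components now {1,4} {2} {3} {5}
3 5 (3): add. Components now {1,4} {2} {3,5}
1 5 (4): add. Components now {1,3,4,5} {2}
4 5 (7): skip — 4 and 5 already connected.
2 5 (8): add. Components now {1,2,3,4,5}
MST edge set: {1 4, 3 5, 1 5, 2 5}.
Of the listed edges, {2 5, 1 5} are in the MST → 2.

2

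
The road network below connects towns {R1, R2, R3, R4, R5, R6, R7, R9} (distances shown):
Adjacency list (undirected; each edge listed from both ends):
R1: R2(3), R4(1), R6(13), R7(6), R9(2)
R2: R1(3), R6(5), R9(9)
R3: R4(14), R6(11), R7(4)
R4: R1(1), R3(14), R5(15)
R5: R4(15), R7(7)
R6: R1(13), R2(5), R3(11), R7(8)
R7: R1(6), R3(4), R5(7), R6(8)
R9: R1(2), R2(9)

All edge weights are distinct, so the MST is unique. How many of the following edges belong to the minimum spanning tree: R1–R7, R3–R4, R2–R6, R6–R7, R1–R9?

Sort edges by weight, then run Kruskal:
R1–R4 (1): add — endpoints in different components.
R1–R9 (2): add — endpoints in different components.
R1–R2 (3): add — endpoints in different components.
R3–R7 (4): add — endpoints in different components.
R2–R6 (5): add — endpoints in different components.
R1–R7 (6): add — endpoints in different components.
R5–R7 (7): add — endpoints in different components.
MST edge set: {R1–R4, R1–R9, R1–R2, R3–R7, R2–R6, R1–R7, R5–R7}.
Of the listed edges, {R1–R7, R2–R6, R1–R9} are in the MST → 3.

3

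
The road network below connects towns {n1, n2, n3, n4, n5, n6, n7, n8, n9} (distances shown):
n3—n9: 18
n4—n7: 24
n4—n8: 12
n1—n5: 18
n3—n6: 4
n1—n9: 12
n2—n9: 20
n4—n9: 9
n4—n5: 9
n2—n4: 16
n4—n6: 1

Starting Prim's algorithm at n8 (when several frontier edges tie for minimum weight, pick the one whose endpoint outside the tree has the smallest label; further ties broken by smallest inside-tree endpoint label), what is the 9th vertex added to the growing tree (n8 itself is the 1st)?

Prim's algorithm from n8:
Step 1: cheapest edge leaving the tree is n4—n8 (12); add n4.
Step 2: cheapest edge leaving the tree is n4—n6 (1); add n6.
Step 3: cheapest edge leaving the tree is n3—n6 (4); add n3.
Step 4: cheapest edge leaving the tree is n4—n5 (9); add n5.
Step 5: cheapest edge leaving the tree is n4—n9 (9); add n9.
Step 6: cheapest edge leaving the tree is n1—n9 (12); add n1.
Step 7: cheapest edge leaving the tree is n2—n4 (16); add n2.
Step 8: cheapest edge leaving the tree is n4—n7 (24); add n7.
Vertex order: n8, n4, n6, n3, n5, n9, n1, n2, n7. The 9th vertex is n7.

n7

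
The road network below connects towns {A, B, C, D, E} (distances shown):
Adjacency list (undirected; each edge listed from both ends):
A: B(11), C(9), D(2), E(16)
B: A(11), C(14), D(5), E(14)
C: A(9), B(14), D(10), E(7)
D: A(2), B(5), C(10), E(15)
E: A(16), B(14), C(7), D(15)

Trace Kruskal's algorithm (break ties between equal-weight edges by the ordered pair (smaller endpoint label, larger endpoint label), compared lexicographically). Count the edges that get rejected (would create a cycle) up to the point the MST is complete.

0

Sort edges by weight, then run Kruskal:
A–D (2): add — endpoints in different components.
B–D (5): add — endpoints in different components.
C–E (7): add — endpoints in different components.
A–C (9): add — endpoints in different components.
Edges rejected before the tree was complete: 0.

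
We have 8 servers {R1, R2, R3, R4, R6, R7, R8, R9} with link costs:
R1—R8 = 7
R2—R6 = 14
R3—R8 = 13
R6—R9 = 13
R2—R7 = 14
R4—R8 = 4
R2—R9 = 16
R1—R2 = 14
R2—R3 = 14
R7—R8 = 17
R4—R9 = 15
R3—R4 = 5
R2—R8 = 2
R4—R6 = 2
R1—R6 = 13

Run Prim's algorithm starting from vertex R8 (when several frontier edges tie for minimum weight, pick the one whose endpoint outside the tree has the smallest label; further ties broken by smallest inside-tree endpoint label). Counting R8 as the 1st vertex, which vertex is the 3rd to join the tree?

Prim's algorithm from R8:
Step 1: cheapest edge leaving the tree is R2—R8 (2); add R2.
Step 2: cheapest edge leaving the tree is R4—R8 (4); add R4.
Step 3: cheapest edge leaving the tree is R4—R6 (2); add R6.
Step 4: cheapest edge leaving the tree is R3—R4 (5); add R3.
Step 5: cheapest edge leaving the tree is R1—R8 (7); add R1.
Step 6: cheapest edge leaving the tree is R6—R9 (13); add R9.
Step 7: cheapest edge leaving the tree is R2—R7 (14); add R7.
Vertex order: R8, R2, R4, R6, R3, R1, R9, R7. The 3rd vertex is R4.

R4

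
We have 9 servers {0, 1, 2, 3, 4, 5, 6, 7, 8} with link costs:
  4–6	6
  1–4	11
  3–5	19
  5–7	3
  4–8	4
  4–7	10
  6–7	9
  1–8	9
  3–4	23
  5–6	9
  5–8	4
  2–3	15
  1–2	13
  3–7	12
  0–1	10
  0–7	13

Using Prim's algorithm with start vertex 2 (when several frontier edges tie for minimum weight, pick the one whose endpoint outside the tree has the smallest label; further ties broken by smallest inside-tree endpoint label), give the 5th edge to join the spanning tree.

5-7

Prim's algorithm from 2:
Step 1: cheapest edge leaving the tree is 1–2 (13); add 1.
Step 2: cheapest edge leaving the tree is 1–8 (9); add 8.
Step 3: cheapest edge leaving the tree is 4–8 (4); add 4.
Step 4: cheapest edge leaving the tree is 5–8 (4); add 5.
Step 5: cheapest edge leaving the tree is 5–7 (3); add 7.
Step 6: cheapest edge leaving the tree is 4–6 (6); add 6.
Step 7: cheapest edge leaving the tree is 0–1 (10); add 0.
Step 8: cheapest edge leaving the tree is 3–7 (12); add 3.
The 5th edge added is 5–7.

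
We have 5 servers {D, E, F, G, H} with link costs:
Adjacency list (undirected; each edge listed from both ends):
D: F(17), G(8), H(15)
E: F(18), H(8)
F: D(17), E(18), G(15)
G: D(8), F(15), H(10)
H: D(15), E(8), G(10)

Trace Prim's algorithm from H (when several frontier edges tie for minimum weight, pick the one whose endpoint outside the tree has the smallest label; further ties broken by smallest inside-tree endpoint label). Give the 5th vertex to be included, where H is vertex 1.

Prim, starting at H.
Step 1: cheapest edge leaving the tree is E H (8); add E.
Step 2: cheapest edge leaving the tree is G H (10); add G.
Step 3: cheapest edge leaving the tree is D G (8); add D.
Step 4: cheapest edge leaving the tree is F G (15); add F.
Vertex order: H, E, G, D, F. The 5th vertex is F.

F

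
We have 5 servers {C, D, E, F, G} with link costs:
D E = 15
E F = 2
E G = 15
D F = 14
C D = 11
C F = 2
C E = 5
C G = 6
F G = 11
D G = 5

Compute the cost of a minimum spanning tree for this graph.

Prim's algorithm from F:
Step 1: cheapest edge leaving the tree is C F (2); add C.
Step 2: cheapest edge leaving the tree is E F (2); add E.
Step 3: cheapest edge leaving the tree is C G (6); add G.
Step 4: cheapest edge leaving the tree is D G (5); add D.
MST edges: C F, E F, C G, D G; total weight 2+2+6+5 = 15.

15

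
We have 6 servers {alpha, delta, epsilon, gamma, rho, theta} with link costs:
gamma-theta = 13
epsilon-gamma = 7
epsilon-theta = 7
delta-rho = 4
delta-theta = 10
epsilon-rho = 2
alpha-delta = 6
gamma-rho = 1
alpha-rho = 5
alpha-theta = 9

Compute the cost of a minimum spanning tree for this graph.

19

Kruskal: consider edges lightest-first.
gamma-rho (1): add. Components now {epsilon} {gamma,rho} {delta} {theta} {alpha}
epsilon-rho (2): add. Components now {epsilon,gamma,rho} {delta} {theta} {alpha}
delta-rho (4): add. Components now {delta,epsilon,gamma,rho} {theta} {alpha}
alpha-rho (5): add. Components now {alpha,delta,epsilon,gamma,rho} {theta}
alpha-delta (6): skip — delta and alpha already connected.
epsilon-gamma (7): skip — epsilon and gamma already connected.
epsilon-theta (7): add. Components now {alpha,delta,epsilon,gamma,rho,theta}
MST edges: gamma-rho, epsilon-rho, delta-rho, alpha-rho, epsilon-theta; total weight 1+2+4+5+7 = 19.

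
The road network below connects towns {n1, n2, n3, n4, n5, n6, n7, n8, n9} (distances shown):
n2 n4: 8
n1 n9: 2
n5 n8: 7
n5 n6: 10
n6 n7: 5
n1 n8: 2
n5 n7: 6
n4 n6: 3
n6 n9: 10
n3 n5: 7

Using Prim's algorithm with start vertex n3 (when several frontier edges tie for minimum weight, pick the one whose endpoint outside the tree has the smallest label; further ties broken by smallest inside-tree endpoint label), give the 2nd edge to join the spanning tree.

Prim's algorithm from n3:
Step 1: cheapest edge leaving the tree is n3 n5 (7); add n5.
Step 2: cheapest edge leaving the tree is n5 n7 (6); add n7.
Step 3: cheapest edge leaving the tree is n6 n7 (5); add n6.
Step 4: cheapest edge leaving the tree is n4 n6 (3); add n4.
Step 5: cheapest edge leaving the tree is n5 n8 (7); add n8.
Step 6: cheapest edge leaving the tree is n1 n8 (2); add n1.
Step 7: cheapest edge leaving the tree is n1 n9 (2); add n9.
Step 8: cheapest edge leaving the tree is n2 n4 (8); add n2.
The 2nd edge added is n5 n7.

n5-n7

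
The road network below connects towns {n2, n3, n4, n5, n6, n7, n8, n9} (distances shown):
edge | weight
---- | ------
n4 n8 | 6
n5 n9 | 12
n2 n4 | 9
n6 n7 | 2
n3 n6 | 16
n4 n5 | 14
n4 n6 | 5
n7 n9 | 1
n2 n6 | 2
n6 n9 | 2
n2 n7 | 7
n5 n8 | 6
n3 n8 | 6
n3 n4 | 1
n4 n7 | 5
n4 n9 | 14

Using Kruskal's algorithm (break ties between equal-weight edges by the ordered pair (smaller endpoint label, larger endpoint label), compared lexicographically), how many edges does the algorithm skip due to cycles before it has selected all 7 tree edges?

3

Kruskal's algorithm — process edges by increasing weight (ties by edge label):
n3 n4 (1): add — endpoints in different components.
n7 n9 (1): add — endpoints in different components.
n2 n6 (2): add — endpoints in different components.
n6 n7 (2): add — endpoints in different components.
n6 n9 (2): skip — n6 and n9 already connected.
n4 n6 (5): add — endpoints in different components.
n4 n7 (5): skip — n4 and n7 already connected.
n3 n8 (6): add — endpoints in different components.
n4 n8 (6): skip — n4 and n8 already connected.
n5 n8 (6): add — endpoints in different components.
Edges rejected before the tree was complete: 3.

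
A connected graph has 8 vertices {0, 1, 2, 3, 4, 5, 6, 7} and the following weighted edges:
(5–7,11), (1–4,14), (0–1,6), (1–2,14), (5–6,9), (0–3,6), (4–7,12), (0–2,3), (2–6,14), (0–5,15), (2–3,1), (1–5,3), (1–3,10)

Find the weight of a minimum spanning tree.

45

Prim, starting at 1.
Step 1: frontier [1–5 3, 0–1 6, 1–3 10, 1–2 14, 1–4 14] → take 1–5 (3); add 5.
Step 2: frontier [0–1 6, 1–3 10, 1–2 14, 1–4 14, 5–6 9, 5–7 11, 0–5 15] → take 0–1 (6); add 0.
Step 3: frontier [0–2 3, 0–3 6, 1–3 10, 1–2 14, 1–4 14, 5–6 9, 5–7 11] → take 0–2 (3); add 2.
Step 4: frontier [0–3 6, 1–3 10, 1–4 14, 2–3 1, 2–6 14, 5–6 9, 5–7 11] → take 2–3 (1); add 3.
Step 5: frontier [1–4 14, 2–6 14, 5–6 9, 5–7 11] → take 5–6 (9); add 6.
Step 6: frontier [1–4 14, 5–7 11] → take 5–7 (11); add 7.
Step 7: frontier [1–4 14, 4–7 12] → take 4–7 (12); add 4.
MST edges: 1–5, 0–1, 0–2, 2–3, 5–6, 5–7, 4–7; total weight 3+6+3+1+9+11+12 = 45.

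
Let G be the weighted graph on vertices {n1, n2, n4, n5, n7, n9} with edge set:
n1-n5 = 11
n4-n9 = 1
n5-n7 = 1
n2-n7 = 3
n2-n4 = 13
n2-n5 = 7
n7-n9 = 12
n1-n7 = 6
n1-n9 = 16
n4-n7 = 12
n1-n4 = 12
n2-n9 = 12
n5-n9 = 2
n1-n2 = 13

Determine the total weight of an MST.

13

Prim's algorithm from n2:
Step 1: cheapest edge leaving the tree is n2-n7 (3); add n7.
Step 2: cheapest edge leaving the tree is n5-n7 (1); add n5.
Step 3: cheapest edge leaving the tree is n5-n9 (2); add n9.
Step 4: cheapest edge leaving the tree is n4-n9 (1); add n4.
Step 5: cheapest edge leaving the tree is n1-n7 (6); add n1.
MST edges: n2-n7, n5-n7, n5-n9, n4-n9, n1-n7; total weight 3+1+2+1+6 = 13.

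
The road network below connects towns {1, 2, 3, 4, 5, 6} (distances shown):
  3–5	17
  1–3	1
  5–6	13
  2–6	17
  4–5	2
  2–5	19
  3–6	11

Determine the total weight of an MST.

Kruskal: consider edges lightest-first.
1–3 (1): add. Components now {1,3} {2} {4} {5} {6}
4–5 (2): add. Components now {1,3} {2} {4,5} {6}
3–6 (11): add. Components now {1,3,6} {2} {4,5}
5–6 (13): add. Components now {1,3,4,5,6} {2}
2–6 (17): add. Components now {1,2,3,4,5,6}
MST edges: 1–3, 4–5, 3–6, 5–6, 2–6; total weight 1+2+11+13+17 = 44.

44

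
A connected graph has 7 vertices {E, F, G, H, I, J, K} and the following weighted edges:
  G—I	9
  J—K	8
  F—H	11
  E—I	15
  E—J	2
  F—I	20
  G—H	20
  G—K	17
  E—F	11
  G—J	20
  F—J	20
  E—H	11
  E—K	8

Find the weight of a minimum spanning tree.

Grow the tree from E using Prim:
Step 1: frontier [E—J 2, E—K 8, E—F 11, E—H 11, E—I 15] → take E—J (2); add J.
Step 2: frontier [E—K 8, E—F 11, E—H 11, E—I 15, J—K 8, F—J 20, G—J 20] → take E—K (8); add K.
Step 3: frontier [E—F 11, E—H 11, E—I 15, F—J 20, G—J 20, G—K 17] → take E—F (11); add F.
Step 4: frontier [E—H 11, E—I 15, F—H 11, F—I 20, G—J 20, G—K 17] → take E—H (11); add H.
Step 5: frontier [E—I 15, F—I 20, G—H 20, G—J 20, G—K 17] → take E—I (15); add I.
Step 6: frontier [G—H 20, G—I 9, G—J 20, G—K 17] → take G—I (9); add G.
MST edges: E—J, E—K, E—F, E—H, E—I, G—I; total weight 2+8+11+11+15+9 = 56.

56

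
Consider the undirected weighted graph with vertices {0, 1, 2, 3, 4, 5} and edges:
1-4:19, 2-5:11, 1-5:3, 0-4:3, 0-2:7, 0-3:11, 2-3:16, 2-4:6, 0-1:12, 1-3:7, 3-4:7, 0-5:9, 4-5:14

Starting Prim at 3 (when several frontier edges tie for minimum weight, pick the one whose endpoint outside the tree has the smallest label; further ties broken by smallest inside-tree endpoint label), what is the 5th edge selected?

Prim, starting at 3.
Step 1: cheapest edge leaving the tree is 1-3 (7); add 1.
Step 2: cheapest edge leaving the tree is 1-5 (3); add 5.
Step 3: cheapest edge leaving the tree is 3-4 (7); add 4.
Step 4: cheapest edge leaving the tree is 0-4 (3); add 0.
Step 5: cheapest edge leaving the tree is 2-4 (6); add 2.
The 5th edge added is 2-4.

2-4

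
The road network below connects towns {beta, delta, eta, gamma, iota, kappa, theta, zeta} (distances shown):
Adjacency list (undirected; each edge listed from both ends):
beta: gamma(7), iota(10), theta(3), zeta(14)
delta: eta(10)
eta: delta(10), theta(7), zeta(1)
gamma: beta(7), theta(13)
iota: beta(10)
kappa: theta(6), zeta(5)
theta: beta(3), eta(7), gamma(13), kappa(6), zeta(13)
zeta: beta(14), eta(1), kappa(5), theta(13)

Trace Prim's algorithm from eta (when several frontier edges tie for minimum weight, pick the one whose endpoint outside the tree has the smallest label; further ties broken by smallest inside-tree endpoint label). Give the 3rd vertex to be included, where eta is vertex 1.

Prim, starting at eta.
Step 1: cheapest edge leaving the tree is eta-zeta (1); add zeta.
Step 2: cheapest edge leaving the tree is kappa-zeta (5); add kappa.
Step 3: cheapest edge leaving the tree is kappa-theta (6); add theta.
Step 4: cheapest edge leaving the tree is beta-theta (3); add beta.
Step 5: cheapest edge leaving the tree is beta-gamma (7); add gamma.
Step 6: cheapest edge leaving the tree is delta-eta (10); add delta.
Step 7: cheapest edge leaving the tree is beta-iota (10); add iota.
Vertex order: eta, zeta, kappa, theta, beta, gamma, delta, iota. The 3rd vertex is kappa.

kappa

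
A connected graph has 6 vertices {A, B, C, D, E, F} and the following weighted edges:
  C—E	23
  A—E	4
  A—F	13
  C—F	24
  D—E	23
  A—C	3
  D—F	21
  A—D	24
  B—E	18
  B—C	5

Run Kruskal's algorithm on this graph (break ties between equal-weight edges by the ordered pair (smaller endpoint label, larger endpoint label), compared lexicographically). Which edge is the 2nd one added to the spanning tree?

A-E

Kruskal's algorithm — process edges by increasing weight (ties by edge label):
A—C (3): add — endpoints in different components.
A—E (4): add — endpoints in different components.
B—C (5): add — endpoints in different components.
A—F (13): add — endpoints in different components.
B—E (18): skip — B and E already connected.
D—F (21): add — endpoints in different components.
The 2nd edge added is A—E.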